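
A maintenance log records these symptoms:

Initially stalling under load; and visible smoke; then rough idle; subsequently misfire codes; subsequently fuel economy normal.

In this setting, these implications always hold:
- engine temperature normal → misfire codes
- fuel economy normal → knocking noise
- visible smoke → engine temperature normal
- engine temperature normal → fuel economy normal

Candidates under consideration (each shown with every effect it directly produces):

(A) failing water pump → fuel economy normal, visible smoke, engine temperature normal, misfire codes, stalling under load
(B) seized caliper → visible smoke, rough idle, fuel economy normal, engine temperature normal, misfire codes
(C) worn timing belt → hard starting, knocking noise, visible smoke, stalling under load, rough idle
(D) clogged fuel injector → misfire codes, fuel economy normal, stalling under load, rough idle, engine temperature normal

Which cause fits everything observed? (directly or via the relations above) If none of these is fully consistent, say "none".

For each candidate, compare predicted effects to what was observed:
(A) failing water pump — stalling under load ✓; visible smoke ✓; rough idle ✗; misfire codes ✓; fuel economy normal ✓
(B) seized caliper — does not account for stalling under load
(C) worn timing belt — accounts for every observation (misfire codes through visible smoke → engine temperature normal → misfire codes)
(D) clogged fuel injector — does not account for visible smoke
(C) alone accounts for all the evidence.

C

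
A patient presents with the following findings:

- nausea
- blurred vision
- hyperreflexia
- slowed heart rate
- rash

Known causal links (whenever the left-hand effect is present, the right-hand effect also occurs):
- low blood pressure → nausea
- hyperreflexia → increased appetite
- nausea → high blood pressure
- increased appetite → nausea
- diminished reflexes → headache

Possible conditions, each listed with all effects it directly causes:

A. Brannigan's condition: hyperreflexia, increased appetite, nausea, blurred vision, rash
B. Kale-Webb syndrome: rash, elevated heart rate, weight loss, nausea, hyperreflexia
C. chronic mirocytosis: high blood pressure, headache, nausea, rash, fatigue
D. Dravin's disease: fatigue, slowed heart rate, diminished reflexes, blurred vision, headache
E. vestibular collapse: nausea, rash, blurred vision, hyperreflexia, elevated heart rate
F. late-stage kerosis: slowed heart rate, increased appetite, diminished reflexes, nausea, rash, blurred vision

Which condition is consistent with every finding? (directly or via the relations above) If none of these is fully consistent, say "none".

For each candidate, compare predicted effects to what was observed:
(A) Brannigan's condition — nausea yes; blurred vision yes; hyperreflexia yes; slowed heart rate NO; rash yes
(B) Kale-Webb syndrome — nausea yes; blurred vision NO; hyperreflexia yes; slowed heart rate NO; rash yes
(C) chronic mirocytosis — does not account for blurred vision, hyperreflexia, slowed heart rate
(D) Dravin's disease — nausea NO; blurred vision yes; hyperreflexia NO; slowed heart rate yes; rash NO
(E) vestibular collapse — nausea yes; blurred vision yes; hyperreflexia yes; slowed heart rate NO; rash yes
(F) late-stage kerosis — fails on hyperreflexia (predicts diminished reflexes, not hyperreflexia)
Every candidate fails on at least one observation.

none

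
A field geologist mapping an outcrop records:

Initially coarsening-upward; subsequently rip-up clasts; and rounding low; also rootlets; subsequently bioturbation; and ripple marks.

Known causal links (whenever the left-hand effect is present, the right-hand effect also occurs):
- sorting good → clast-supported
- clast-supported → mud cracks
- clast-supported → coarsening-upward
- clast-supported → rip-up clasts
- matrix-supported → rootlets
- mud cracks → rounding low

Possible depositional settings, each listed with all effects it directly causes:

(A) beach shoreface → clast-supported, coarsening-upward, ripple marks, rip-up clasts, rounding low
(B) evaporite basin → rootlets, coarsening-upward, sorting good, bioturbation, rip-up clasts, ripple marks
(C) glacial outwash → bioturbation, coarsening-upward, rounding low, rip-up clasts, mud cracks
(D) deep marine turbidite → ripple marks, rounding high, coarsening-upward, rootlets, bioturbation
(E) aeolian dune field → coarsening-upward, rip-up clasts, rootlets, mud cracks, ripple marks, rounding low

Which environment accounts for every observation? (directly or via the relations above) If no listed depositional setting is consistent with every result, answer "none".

Checking each candidate against the observations:
(A) beach shoreface — does not account for rootlets, bioturbation
(B) evaporite basin — coarsening-upward match; rip-up clasts match; rounding low match (via sorting good → clast-supported → mud cracks → rounding low); rootlets match; bioturbation match; ripple marks match
(C) glacial outwash — coarsening-upward match; rip-up clasts match; rounding low match; rootlets miss; bioturbation match; ripple marks miss
(D) deep marine turbidite — fails on rip-up clasts, rounding low (predicts rounding high, not rounding low)
(E) aeolian dune field — coarsening-upward match; rip-up clasts match; rounding low match; rootlets match; bioturbation miss; ripple marks match
Only (B) is consistent with every observation.

B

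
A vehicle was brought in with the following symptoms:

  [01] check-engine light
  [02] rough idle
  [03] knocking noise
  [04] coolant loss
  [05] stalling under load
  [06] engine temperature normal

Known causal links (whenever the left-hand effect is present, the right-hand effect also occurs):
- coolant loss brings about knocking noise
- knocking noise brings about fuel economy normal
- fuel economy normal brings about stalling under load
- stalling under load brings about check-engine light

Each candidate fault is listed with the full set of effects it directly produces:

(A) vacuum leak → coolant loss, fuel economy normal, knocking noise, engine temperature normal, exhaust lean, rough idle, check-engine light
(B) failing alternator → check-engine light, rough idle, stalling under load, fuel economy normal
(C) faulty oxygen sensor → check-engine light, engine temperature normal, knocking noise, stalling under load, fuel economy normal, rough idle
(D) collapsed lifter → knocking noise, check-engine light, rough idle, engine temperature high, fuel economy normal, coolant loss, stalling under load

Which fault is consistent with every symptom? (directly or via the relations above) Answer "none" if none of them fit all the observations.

Per-candidate check:
(A) vacuum leak — check-engine light +; rough idle +; knocking noise +; coolant loss +; stalling under load + (by fuel economy normal → stalling under load); engine temperature normal +
(B) failing alternator — check-engine light +; rough idle +; knocking noise -; coolant loss -; stalling under load +; engine temperature normal -
(C) faulty oxygen sensor — does not account for coolant loss
(D) collapsed lifter — fails on engine temperature normal (predicts engine temperature high, not engine temperature normal)
(A) alone accounts for all the evidence.

A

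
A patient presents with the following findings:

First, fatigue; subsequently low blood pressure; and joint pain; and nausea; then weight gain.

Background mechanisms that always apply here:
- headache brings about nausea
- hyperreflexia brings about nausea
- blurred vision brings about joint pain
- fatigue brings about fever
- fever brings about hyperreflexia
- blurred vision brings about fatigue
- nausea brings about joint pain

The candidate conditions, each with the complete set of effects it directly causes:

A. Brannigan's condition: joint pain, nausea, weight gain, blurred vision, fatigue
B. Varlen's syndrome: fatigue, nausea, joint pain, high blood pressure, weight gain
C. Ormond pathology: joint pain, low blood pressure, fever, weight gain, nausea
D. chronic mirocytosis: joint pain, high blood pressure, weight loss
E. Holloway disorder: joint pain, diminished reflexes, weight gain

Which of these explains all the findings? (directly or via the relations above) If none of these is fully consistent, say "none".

Testing each hypothesis:
(A) Brannigan's condition — fatigue ✓; low blood pressure ✗; joint pain ✓; nausea ✓; weight gain ✓
(B) Varlen's syndrome — fatigue ✓; low blood pressure ✗; joint pain ✓; nausea ✓; weight gain ✓
(C) Ormond pathology — fatigue ✗; low blood pressure ✓; joint pain ✓; nausea ✓; weight gain ✓
(D) chronic mirocytosis — fails on fatigue, low blood pressure, nausea, weight gain (predicts high blood pressure, not low blood pressure; predicts weight loss, not weight gain)
(E) Holloway disorder — fatigue ✗; low blood pressure ✗; joint pain ✓; nausea ✗; weight gain ✓
None of the listed candidates fits everything.

none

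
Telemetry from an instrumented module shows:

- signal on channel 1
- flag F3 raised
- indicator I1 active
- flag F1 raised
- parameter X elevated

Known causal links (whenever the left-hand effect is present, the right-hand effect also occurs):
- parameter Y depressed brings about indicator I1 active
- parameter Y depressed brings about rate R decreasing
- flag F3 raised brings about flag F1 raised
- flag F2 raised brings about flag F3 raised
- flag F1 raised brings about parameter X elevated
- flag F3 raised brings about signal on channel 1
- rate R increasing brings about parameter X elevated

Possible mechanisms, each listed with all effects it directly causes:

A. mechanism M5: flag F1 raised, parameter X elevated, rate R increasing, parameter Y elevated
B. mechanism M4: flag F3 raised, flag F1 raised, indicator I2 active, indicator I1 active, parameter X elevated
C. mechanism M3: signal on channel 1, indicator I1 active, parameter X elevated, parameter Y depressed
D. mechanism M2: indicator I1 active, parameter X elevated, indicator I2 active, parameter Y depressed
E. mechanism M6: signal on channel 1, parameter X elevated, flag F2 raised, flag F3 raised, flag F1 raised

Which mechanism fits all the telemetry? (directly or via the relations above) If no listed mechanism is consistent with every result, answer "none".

Checking each candidate against the observations:
(A) mechanism M5 — signal on channel 1 ✗; flag F3 raised ✗; indicator I1 active ✗; flag F1 raised ✓; parameter X elevated ✓
(B) mechanism M4 — signal on channel 1 ✓ (via flag F3 raised → signal on channel 1); flag F3 raised ✓; indicator I1 active ✓; flag F1 raised ✓; parameter X elevated ✓
(C) mechanism M3 — does not account for flag F3 raised, flag F1 raised
(D) mechanism M2 — does not account for signal on channel 1, flag F3 raised, flag F1 raised
(E) mechanism M6 — does not account for indicator I1 active
Only (B) is consistent with every observation.

B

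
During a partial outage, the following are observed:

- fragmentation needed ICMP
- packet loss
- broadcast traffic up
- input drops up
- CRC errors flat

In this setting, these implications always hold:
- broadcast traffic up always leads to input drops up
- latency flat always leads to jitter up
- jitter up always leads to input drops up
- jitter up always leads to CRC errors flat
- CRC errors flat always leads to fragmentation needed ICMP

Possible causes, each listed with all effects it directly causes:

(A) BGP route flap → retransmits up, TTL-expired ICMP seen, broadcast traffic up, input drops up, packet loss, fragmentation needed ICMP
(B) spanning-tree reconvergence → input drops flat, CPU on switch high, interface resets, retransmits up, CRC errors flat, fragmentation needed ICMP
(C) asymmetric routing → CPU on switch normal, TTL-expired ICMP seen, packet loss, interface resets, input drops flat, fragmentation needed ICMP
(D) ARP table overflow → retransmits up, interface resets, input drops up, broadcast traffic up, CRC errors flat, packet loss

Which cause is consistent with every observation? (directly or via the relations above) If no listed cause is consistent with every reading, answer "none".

D

Testing each hypothesis:
(A) BGP route flap — fragmentation needed ICMP +; packet loss +; broadcast traffic up +; input drops up +; CRC errors flat -
(B) spanning-tree reconvergence — fragmentation needed ICMP +; packet loss -; broadcast traffic up -; input drops up -; CRC errors flat +
(C) asymmetric routing — fails on broadcast traffic up, input drops up, CRC errors flat (predicts input drops flat, not input drops up)
(D) ARP table overflow — accounts for every observation (fragmentation needed ICMP via CRC errors flat → fragmentation needed ICMP)
Only (D) is consistent with every observation.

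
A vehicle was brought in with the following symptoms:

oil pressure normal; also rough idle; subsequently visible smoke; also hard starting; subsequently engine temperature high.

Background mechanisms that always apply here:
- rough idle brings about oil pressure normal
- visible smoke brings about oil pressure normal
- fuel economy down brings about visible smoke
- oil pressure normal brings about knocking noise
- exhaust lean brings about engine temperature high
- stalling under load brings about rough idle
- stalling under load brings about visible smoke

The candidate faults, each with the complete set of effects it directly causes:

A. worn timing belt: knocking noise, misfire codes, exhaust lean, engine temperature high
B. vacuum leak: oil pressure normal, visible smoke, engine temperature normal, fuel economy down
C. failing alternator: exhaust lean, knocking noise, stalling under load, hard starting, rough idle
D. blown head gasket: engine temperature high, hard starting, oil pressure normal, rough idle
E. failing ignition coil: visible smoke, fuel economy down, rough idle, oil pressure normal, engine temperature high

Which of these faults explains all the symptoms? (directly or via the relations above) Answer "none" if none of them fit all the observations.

Testing each hypothesis:
(A) worn timing belt — oil pressure normal ✗; rough idle ✗; visible smoke ✗; hard starting ✗; engine temperature high ✓
(B) vacuum leak — fails on rough idle, hard starting, engine temperature high (predicts engine temperature normal, not engine temperature high)
(C) failing alternator — oil pressure normal ✓ (via rough idle → oil pressure normal); rough idle ✓; visible smoke ✓ (via stalling under load → visible smoke); hard starting ✓; engine temperature high ✓ (via exhaust lean → engine temperature high)
(D) blown head gasket — oil pressure normal ✓; rough idle ✓; visible smoke ✗; hard starting ✓; engine temperature high ✓
(E) failing ignition coil — oil pressure normal ✓; rough idle ✓; visible smoke ✓; hard starting ✗; engine temperature high ✓
(C) is the only candidate with no mismatches.

C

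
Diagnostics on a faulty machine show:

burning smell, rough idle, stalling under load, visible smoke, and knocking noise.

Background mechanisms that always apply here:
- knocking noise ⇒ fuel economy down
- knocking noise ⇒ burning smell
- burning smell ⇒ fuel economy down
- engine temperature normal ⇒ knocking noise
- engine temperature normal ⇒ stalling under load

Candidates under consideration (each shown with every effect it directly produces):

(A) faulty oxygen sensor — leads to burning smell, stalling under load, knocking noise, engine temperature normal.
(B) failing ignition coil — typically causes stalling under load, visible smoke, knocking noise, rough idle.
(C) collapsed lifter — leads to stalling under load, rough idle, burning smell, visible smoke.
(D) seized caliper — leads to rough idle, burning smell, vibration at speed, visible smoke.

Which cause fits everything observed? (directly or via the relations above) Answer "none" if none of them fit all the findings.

B

For each candidate, compare predicted effects to what was observed:
(A) faulty oxygen sensor — does not account for rough idle, visible smoke
(B) failing ignition coil — accounts for every observation (burning smell via knocking noise → burning smell)
(C) collapsed lifter — burning smell yes; rough idle yes; stalling under load yes; visible smoke yes; knocking noise NO
(D) seized caliper — burning smell yes; rough idle yes; stalling under load NO; visible smoke yes; knocking noise NO
Only (B) is consistent with every observation.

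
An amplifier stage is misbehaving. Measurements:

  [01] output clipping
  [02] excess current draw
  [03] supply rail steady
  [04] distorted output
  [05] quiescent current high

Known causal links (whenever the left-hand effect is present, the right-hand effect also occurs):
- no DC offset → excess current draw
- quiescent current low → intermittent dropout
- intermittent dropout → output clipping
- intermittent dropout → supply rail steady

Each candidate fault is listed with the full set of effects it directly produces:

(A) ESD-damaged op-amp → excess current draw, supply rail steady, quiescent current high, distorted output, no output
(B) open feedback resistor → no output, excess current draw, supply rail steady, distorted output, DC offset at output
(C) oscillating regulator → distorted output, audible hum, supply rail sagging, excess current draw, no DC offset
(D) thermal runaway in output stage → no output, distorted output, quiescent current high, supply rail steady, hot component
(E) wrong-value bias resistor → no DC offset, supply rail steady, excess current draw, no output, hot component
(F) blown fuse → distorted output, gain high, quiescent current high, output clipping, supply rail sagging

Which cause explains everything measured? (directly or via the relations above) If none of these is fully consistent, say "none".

Per-candidate check:
(A) ESD-damaged op-amp — output clipping miss; excess current draw match; supply rail steady match; distorted output match; quiescent current high match
(B) open feedback resistor — output clipping miss; excess current draw match; supply rail steady match; distorted output match; quiescent current high miss
(C) oscillating regulator — output clipping miss; excess current draw match; supply rail steady miss; distorted output match; quiescent current high miss
(D) thermal runaway in output stage — output clipping miss; excess current draw miss; supply rail steady match; distorted output match; quiescent current high match
(E) wrong-value bias resistor — does not account for output clipping, distorted output, quiescent current high
(F) blown fuse — output clipping match; excess current draw miss; supply rail steady miss; distorted output match; quiescent current high match
None of the listed candidates fits everything.

none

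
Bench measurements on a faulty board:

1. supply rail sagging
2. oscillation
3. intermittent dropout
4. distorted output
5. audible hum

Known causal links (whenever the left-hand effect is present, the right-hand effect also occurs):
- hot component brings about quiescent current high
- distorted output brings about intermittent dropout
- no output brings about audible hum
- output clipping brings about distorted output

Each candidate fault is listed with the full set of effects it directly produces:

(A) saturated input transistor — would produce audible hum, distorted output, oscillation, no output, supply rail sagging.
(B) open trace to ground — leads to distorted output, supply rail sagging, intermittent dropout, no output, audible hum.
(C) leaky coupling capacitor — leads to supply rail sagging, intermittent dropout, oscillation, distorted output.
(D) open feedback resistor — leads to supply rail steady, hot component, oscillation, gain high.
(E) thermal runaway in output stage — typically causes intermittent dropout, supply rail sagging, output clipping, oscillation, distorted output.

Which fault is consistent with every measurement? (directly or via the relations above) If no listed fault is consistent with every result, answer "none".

A

For each candidate, compare predicted effects to what was observed:
(A) saturated input transistor — supply rail sagging ✓; oscillation ✓; intermittent dropout ✓ (via distorted output → intermittent dropout); distorted output ✓; audible hum ✓
(B) open trace to ground — does not account for oscillation
(C) leaky coupling capacitor — does not account for audible hum
(D) open feedback resistor — fails on supply rail sagging, intermittent dropout, distorted output, audible hum (predicts supply rail steady, not supply rail sagging)
(E) thermal runaway in output stage — supply rail sagging ✓; oscillation ✓; intermittent dropout ✓; distorted output ✓; audible hum ✗
(A) alone accounts for all the evidence.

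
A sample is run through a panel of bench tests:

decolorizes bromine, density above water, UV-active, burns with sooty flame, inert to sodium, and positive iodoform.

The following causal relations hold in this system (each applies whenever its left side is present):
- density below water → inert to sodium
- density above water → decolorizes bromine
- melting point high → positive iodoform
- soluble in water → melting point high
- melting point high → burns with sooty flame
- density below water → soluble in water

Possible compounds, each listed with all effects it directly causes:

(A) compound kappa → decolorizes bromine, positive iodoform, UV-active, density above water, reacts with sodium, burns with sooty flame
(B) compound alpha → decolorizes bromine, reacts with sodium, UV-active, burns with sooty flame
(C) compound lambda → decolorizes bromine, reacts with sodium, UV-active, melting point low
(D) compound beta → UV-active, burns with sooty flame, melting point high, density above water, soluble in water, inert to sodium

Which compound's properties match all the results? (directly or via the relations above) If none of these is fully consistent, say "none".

Checking each candidate against the observations:
(A) compound kappa — fails on inert to sodium (predicts reacts with sodium, not inert to sodium)
(B) compound alpha — decolorizes bromine +; density above water -; UV-active +; burns with sooty flame +; inert to sodium -; positive iodoform -
(C) compound lambda — fails on density above water, burns with sooty flame, inert to sodium, positive iodoform (predicts reacts with sodium, not inert to sodium)
(D) compound beta — accounts for every observation (decolorizes bromine through density above water → decolorizes bromine)
Only (D) is consistent with every observation.

D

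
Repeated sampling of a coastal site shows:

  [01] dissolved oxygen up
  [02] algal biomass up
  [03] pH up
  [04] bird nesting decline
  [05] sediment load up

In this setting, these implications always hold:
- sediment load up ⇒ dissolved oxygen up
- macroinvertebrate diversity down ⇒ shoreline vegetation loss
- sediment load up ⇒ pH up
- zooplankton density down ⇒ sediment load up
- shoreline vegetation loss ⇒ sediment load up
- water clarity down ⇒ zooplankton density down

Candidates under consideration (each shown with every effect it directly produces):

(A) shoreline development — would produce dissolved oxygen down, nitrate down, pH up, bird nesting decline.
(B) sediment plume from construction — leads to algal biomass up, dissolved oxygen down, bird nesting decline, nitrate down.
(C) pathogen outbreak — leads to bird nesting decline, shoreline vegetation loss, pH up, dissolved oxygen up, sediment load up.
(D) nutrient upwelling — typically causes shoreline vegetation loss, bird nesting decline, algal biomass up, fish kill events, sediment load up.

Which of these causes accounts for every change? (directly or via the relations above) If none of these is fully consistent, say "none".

D

Testing each hypothesis:
(A) shoreline development — dissolved oxygen up -; algal biomass up -; pH up +; bird nesting decline +; sediment load up -
(B) sediment plume from construction — fails on dissolved oxygen up, pH up, sediment load up (predicts dissolved oxygen down, not dissolved oxygen up)
(C) pathogen outbreak — does not account for algal biomass up
(D) nutrient upwelling — accounts for every observation (dissolved oxygen up through sediment load up → dissolved oxygen up)
Only (D) is consistent with every observation.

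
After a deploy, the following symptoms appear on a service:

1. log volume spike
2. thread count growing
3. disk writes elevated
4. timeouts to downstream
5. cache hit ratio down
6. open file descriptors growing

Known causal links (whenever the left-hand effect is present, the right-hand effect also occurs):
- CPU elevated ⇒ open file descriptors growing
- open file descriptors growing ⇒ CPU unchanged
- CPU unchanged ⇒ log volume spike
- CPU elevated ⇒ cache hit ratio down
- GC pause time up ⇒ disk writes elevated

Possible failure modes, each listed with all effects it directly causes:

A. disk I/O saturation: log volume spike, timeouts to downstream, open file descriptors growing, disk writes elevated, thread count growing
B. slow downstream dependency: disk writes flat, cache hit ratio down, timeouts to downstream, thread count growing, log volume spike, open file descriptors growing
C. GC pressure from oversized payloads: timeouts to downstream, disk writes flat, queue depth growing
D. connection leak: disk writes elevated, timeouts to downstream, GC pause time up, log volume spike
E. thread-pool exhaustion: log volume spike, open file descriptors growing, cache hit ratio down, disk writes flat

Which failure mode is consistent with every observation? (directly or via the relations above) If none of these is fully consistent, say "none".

For each candidate, compare predicted effects to what was observed:
(A) disk I/O saturation — does not account for cache hit ratio down
(B) slow downstream dependency — fails on disk writes elevated (predicts disk writes flat, not disk writes elevated)
(C) GC pressure from oversized payloads — fails on log volume spike, thread count growing, disk writes elevated, cache hit ratio down, open file descriptors growing (predicts disk writes flat, not disk writes elevated)
(D) connection leak — does not account for thread count growing, cache hit ratio down, open file descriptors growing
(E) thread-pool exhaustion — fails on thread count growing, disk writes elevated, timeouts to downstream (predicts disk writes flat, not disk writes elevated)
Every candidate fails on at least one observation.

none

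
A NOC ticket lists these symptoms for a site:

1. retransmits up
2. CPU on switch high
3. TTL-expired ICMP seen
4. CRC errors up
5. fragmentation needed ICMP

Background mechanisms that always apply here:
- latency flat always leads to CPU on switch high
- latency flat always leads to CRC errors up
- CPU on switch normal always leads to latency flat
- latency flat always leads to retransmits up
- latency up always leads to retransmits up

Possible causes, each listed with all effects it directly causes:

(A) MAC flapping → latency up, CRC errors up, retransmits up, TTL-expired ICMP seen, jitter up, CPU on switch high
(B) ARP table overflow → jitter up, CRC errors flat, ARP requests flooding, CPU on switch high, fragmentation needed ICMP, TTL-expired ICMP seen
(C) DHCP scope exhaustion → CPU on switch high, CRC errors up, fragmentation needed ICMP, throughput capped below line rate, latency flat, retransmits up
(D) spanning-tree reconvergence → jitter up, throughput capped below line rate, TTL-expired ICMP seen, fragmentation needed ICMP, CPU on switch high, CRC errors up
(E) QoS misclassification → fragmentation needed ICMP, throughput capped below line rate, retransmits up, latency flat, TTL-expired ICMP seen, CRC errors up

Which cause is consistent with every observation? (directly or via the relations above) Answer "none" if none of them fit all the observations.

Per-candidate check:
(A) MAC flapping — does not account for fragmentation needed ICMP
(B) ARP table overflow — retransmits up NO; CPU on switch high yes; TTL-expired ICMP seen yes; CRC errors up NO; fragmentation needed ICMP yes
(C) DHCP scope exhaustion — does not account for TTL-expired ICMP seen
(D) spanning-tree reconvergence — retransmits up NO; CPU on switch high yes; TTL-expired ICMP seen yes; CRC errors up yes; fragmentation needed ICMP yes
(E) QoS misclassification — accounts for every observation (CPU on switch high through latency flat → CPU on switch high)
(E) is the only candidate with no mismatches.

E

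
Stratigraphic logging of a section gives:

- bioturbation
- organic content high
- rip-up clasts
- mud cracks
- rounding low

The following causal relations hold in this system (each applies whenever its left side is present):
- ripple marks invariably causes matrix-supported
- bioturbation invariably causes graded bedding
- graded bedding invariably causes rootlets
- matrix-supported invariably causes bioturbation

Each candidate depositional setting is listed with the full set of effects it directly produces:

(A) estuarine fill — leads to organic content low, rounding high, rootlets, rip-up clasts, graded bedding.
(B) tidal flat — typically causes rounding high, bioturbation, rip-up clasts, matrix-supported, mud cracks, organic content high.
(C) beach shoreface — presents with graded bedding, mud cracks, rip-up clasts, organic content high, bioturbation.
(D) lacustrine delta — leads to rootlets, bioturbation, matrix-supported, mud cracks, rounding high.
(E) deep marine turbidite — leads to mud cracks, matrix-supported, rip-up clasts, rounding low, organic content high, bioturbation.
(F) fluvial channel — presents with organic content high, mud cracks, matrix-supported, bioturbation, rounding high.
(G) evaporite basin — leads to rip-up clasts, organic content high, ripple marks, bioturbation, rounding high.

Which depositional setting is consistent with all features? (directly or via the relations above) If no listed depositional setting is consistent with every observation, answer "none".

E

Testing each hypothesis:
(A) estuarine fill — bioturbation ✗; organic content high ✗; rip-up clasts ✓; mud cracks ✗; rounding low ✗
(B) tidal flat — bioturbation ✓; organic content high ✓; rip-up clasts ✓; mud cracks ✓; rounding low ✗
(C) beach shoreface — does not account for rounding low
(D) lacustrine delta — fails on organic content high, rip-up clasts, rounding low (predicts rounding high, not rounding low)
(E) deep marine turbidite — bioturbation ✓; organic content high ✓; rip-up clasts ✓; mud cracks ✓; rounding low ✓
(F) fluvial channel — bioturbation ✓; organic content high ✓; rip-up clasts ✗; mud cracks ✓; rounding low ✗
(G) evaporite basin — fails on mud cracks, rounding low (predicts rounding high, not rounding low)
(E) alone accounts for all the evidence.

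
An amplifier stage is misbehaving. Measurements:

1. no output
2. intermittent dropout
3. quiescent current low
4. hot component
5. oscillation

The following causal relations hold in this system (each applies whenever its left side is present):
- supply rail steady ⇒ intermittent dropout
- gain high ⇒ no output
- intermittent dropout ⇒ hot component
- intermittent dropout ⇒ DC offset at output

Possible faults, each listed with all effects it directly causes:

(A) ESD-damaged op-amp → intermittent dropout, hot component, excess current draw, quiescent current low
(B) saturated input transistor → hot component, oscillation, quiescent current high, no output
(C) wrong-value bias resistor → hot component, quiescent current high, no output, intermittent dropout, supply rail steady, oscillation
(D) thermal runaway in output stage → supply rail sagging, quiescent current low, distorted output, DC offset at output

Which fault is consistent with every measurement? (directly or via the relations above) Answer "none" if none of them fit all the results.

none

Checking each candidate against the observations:
(A) ESD-damaged op-amp — does not account for no output, oscillation
(B) saturated input transistor — no output yes; intermittent dropout NO; quiescent current low NO; hot component yes; oscillation yes
(C) wrong-value bias resistor — fails on quiescent current low (predicts quiescent current high, not quiescent current low)
(D) thermal runaway in output stage — no output NO; intermittent dropout NO; quiescent current low yes; hot component NO; oscillation NO
No candidate is consistent with all observations.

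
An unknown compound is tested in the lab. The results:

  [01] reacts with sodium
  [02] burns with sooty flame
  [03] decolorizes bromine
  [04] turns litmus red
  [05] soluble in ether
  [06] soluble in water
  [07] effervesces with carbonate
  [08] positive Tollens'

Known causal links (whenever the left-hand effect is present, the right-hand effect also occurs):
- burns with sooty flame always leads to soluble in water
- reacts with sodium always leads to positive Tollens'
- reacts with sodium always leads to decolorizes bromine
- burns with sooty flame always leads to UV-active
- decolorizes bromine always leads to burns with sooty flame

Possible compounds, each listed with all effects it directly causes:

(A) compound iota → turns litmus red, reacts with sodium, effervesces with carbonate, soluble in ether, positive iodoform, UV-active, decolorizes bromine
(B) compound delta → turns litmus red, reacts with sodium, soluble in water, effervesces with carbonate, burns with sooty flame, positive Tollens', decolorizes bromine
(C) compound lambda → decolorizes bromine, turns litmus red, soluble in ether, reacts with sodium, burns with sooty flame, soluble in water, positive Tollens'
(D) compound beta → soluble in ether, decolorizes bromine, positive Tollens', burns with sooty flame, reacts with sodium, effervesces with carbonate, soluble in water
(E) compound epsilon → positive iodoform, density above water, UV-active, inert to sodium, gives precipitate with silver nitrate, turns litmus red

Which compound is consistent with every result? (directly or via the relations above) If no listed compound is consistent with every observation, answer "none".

A

For each candidate, compare predicted effects to what was observed:
(A) compound iota — reacts with sodium match; burns with sooty flame match (through decolorizes bromine → burns with sooty flame); decolorizes bromine match; turns litmus red match; soluble in ether match; soluble in water match (through decolorizes bromine → burns with sooty flame → soluble in water); effervesces with carbonate match; positive Tollens' match (through reacts with sodium → positive Tollens')
(B) compound delta — reacts with sodium match; burns with sooty flame match; decolorizes bromine match; turns litmus red match; soluble in ether miss; soluble in water match; effervesces with carbonate match; positive Tollens' match
(C) compound lambda — does not account for effervesces with carbonate
(D) compound beta — reacts with sodium match; burns with sooty flame match; decolorizes bromine match; turns litmus red miss; soluble in ether match; soluble in water match; effervesces with carbonate match; positive Tollens' match
(E) compound epsilon — reacts with sodium miss; burns with sooty flame miss; decolorizes bromine miss; turns litmus red match; soluble in ether miss; soluble in water miss; effervesces with carbonate miss; positive Tollens' miss
Only (A) is consistent with every observation.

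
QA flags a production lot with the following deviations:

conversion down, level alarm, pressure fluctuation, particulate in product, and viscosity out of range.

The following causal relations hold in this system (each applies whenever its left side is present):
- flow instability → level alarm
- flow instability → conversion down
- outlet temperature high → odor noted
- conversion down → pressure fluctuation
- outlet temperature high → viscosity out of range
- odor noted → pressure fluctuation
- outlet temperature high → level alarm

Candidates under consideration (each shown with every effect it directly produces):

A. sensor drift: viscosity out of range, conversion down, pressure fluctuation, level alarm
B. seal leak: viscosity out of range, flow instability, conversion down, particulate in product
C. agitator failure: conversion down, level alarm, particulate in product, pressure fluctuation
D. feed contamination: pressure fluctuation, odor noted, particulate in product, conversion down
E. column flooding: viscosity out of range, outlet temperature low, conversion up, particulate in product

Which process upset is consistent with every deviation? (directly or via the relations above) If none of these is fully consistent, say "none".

B

Per-candidate check:
(A) sensor drift — conversion down match; level alarm match; pressure fluctuation match; particulate in product miss; viscosity out of range match
(B) seal leak — conversion down match; level alarm match (through flow instability → level alarm); pressure fluctuation match (through conversion down → pressure fluctuation); particulate in product match; viscosity out of range match
(C) agitator failure — conversion down match; level alarm match; pressure fluctuation match; particulate in product match; viscosity out of range miss
(D) feed contamination — conversion down match; level alarm miss; pressure fluctuation match; particulate in product match; viscosity out of range miss
(E) column flooding — fails on conversion down, level alarm, pressure fluctuation (predicts conversion up, not conversion down)
Only (B) is consistent with every observation.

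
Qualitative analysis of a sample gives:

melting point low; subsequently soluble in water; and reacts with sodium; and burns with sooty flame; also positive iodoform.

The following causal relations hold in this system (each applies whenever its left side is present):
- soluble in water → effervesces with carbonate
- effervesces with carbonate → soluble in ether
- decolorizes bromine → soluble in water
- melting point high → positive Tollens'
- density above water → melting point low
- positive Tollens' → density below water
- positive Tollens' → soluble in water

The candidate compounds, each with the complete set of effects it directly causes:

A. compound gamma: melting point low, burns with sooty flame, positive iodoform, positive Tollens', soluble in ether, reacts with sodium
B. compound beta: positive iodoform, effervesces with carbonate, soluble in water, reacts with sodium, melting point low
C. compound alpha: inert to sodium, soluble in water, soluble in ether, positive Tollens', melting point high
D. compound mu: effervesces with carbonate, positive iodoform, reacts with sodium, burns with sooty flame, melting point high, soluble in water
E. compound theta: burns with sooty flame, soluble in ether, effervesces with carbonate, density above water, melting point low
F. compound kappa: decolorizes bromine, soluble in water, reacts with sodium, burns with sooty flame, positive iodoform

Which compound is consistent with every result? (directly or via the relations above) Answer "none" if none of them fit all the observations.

A

For each candidate, compare predicted effects to what was observed:
(A) compound gamma — accounts for every observation (soluble in water via positive Tollens' → soluble in water)
(B) compound beta — does not account for burns with sooty flame
(C) compound alpha — melting point low miss; soluble in water match; reacts with sodium miss; burns with sooty flame miss; positive iodoform miss
(D) compound mu — fails on melting point low (predicts melting point high, not melting point low)
(E) compound theta — melting point low match; soluble in water miss; reacts with sodium miss; burns with sooty flame match; positive iodoform miss
(F) compound kappa — melting point low miss; soluble in water match; reacts with sodium match; burns with sooty flame match; positive iodoform match
Only (A) is consistent with every observation.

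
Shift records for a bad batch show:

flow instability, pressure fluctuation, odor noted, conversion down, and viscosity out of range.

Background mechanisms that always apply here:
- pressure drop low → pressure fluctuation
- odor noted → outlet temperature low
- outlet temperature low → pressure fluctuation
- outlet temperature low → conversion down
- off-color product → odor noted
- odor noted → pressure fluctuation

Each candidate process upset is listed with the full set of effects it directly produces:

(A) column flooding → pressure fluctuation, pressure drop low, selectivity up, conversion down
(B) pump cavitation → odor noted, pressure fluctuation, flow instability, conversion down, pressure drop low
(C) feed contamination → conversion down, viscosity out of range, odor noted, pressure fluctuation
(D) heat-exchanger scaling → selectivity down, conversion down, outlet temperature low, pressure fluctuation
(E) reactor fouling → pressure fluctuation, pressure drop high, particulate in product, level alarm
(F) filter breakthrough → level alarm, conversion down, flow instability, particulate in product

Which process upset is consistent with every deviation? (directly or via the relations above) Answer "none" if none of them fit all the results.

Checking each candidate against the observations:
(A) column flooding — flow instability ✗; pressure fluctuation ✓; odor noted ✗; conversion down ✓; viscosity out of range ✗
(B) pump cavitation — flow instability ✓; pressure fluctuation ✓; odor noted ✓; conversion down ✓; viscosity out of range ✗
(C) feed contamination — does not account for flow instability
(D) heat-exchanger scaling — flow instability ✗; pressure fluctuation ✓; odor noted ✗; conversion down ✓; viscosity out of range ✗
(E) reactor fouling — flow instability ✗; pressure fluctuation ✓; odor noted ✗; conversion down ✗; viscosity out of range ✗
(F) filter breakthrough — does not account for pressure fluctuation, odor noted, viscosity out of range
No candidate is consistent with all observations.

none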